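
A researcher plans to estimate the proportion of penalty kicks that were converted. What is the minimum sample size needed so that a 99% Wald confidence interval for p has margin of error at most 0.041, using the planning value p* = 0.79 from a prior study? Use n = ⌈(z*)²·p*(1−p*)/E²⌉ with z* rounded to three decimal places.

n = 655

For 99% confidence, z* = 2.576.
p*(1−p*) = 0.1659.
(z*)²·p*(1−p*)/E² = 6.635776·0.1659/0.001681 = 654.893.
Rounding up, n = 655.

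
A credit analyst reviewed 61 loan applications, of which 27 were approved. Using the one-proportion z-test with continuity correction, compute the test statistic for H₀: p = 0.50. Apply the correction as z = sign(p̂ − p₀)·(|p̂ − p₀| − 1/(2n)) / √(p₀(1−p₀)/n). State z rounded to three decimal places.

z = -0.768

With x = 27 successes in n = 61, p̂ = 0.44262. p̂ − p₀ = -0.057377.
Continuity correction 1/(2n) = 1/122 = 0.008197.
Corrected numerator: |-0.057377| − 0.008197 = 0.049180.
Null standard error: √(0.50·0.50/61) = √0.004098361 = 0.064018.
z = (−)0.049180/0.064018 = -0.768.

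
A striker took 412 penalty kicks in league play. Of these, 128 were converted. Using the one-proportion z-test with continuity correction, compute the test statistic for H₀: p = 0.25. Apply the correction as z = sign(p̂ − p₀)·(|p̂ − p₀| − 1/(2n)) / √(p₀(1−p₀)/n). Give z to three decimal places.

With x = 128 successes in n = 412, p̂ = 0.31068. p̂ − p₀ = 0.060680.
Continuity correction 1/(2n) = 1/824 = 0.001214.
Corrected numerator: |0.060680| − 0.001214 = 0.059466.
SE₀ = √(0.25·0.75/412) = 0.021333.
z = +0.059466/0.021333 = 2.788.

z = 2.788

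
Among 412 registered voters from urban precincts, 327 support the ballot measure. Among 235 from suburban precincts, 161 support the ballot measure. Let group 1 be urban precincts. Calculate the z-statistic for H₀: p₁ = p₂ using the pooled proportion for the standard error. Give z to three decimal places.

Sample proportions: p̂₁ = 327/412 = 0.79369 and p̂₂ = 161/235 = 0.68511.
Pooled p̂ = (327+161)/(412+235) = 488/647 = 0.75425.
SE = √[p̂(1−p̂)(1/n₁+1/n₂)] = √[0.75425·0.24575·(1/412+1/235)] ≈ 0.035194.
z = (p̂₁ − p̂₂)/SE = (0.79369 − 0.68511)/0.035194 = 0.10858/0.035194 = 3.085.

z = 3.085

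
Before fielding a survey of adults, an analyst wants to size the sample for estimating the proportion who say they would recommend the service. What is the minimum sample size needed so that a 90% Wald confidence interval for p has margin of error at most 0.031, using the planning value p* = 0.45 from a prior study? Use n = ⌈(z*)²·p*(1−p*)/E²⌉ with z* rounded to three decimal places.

For 90% confidence, z* = 1.645.
p*(1−p*) = 0.2475.
(z*)²·p*(1−p*)/E² = 2.706025·0.2475/0.000961 = 696.921.
⌈696.921⌉ = 697.

n = 697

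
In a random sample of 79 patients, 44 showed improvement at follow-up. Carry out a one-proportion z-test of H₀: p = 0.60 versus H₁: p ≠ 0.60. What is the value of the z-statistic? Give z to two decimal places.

z = -0.78

Sample proportion p̂ = 44/79 = 0.55696.
SE₀ = √(0.60·0.40/79) = 0.055118.
z = (p̂ − p₀)/SE = (0.55696 − 0.60)/0.055118 = -0.78.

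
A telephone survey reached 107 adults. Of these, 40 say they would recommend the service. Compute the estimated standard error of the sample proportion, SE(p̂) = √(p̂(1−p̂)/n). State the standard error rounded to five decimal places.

SE = 0.04677

With x = 40 successes in n = 107, p̂ = 0.37383.
p̂(1−p̂) = 0.37383·0.62617 = 0.234081.
SE = √(0.234081/107) = √0.002187673 = 0.04677.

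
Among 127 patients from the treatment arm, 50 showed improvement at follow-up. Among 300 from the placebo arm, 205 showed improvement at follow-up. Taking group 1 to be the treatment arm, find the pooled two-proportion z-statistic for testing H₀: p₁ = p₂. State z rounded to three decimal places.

Sample proportions: p̂₁ = 50/127 = 0.39370 and p̂₂ = 205/300 = 0.68333.
Pooled p̂ = (50+205)/(127+300) = 255/427 = 0.59719.
SE = √[p̂(1−p̂)(1/n₁+1/n₂)] = √[0.59719·0.40281·(1/127+1/300)] ≈ 0.051923.
z = (p̂₁ − p̂₂)/SE = (0.39370 − 0.68333)/0.051923 = -0.28963/0.051923 = -5.578.

z = -5.578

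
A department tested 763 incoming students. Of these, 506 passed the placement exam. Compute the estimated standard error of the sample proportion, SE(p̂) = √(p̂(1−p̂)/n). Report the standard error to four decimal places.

Sample proportion p̂ = 506/763 = 0.66317.
p̂(1−p̂) = 0.66317·0.33683 = 0.223376.
SE = √(0.223376/763) = 0.0171.

SE = 0.0171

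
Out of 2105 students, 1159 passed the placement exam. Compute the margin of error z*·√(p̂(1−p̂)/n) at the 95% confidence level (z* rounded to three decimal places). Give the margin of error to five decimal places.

ME = 0.02125

Sample proportion p̂ = 1159/2105 = 0.55059.
SE = √(p̂(1−p̂)/n) = √(0.247440/2105) = 0.010842.
The 95% critical value is z* = 1.960.
So ME = 0.02125.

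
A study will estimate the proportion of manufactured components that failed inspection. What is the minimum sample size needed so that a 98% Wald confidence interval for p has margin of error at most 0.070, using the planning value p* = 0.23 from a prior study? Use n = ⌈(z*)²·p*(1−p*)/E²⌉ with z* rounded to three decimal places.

For 98% confidence, z* = 2.326.
p*(1−p*) = 0.1771.
Required n before rounding: 5.410276 × 0.1771 / 0.070² = 195.543.
⌈195.543⌉ = 196.

n = 196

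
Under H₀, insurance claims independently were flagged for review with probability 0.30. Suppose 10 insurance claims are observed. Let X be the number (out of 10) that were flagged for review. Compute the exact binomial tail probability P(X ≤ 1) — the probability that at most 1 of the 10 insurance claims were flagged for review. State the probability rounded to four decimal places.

P = 0.1493

X is binomial with n = 10 and p = 0.30.
P(X ≤ 1) = C(10,0)·0.30^0·0.70^10 + C(10,1)·0.30^1·0.70^9.
= 0.028248 + 0.121061 = 0.1493.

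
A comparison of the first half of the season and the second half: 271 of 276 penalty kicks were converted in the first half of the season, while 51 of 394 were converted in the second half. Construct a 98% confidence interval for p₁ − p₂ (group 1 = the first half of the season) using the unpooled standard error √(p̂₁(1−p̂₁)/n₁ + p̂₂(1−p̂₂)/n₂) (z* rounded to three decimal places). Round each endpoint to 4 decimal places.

(0.8089, 0.8960)

p̂₁ = 0.98188, p̂₂ = 0.12944, so the observed difference is 0.85244.
SE = √(0.000064448 + 0.000286006) = √0.000350454 = 0.018720.
For 98% confidence, z* = 2.326. Margin of error = 0.04354.
CI: 0.85244 ± 0.04354 = (0.8089, 0.8960).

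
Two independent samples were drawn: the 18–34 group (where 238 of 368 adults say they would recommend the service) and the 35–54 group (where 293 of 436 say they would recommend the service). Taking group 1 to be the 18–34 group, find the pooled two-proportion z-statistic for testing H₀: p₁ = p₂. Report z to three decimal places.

z = -0.754

p̂₁ = 238/368 = 0.64674, p̂₂ = 293/436 = 0.67202.
Pooled p̂ = (238+293)/(368+436) = 531/804 = 0.66045.
SE = √[p̂(1−p̂)(1/n₁+1/n₂)] = √[0.66045·0.33955·(1/368+1/436)] ≈ 0.033522.
z = -0.02528/0.033522 = -0.754.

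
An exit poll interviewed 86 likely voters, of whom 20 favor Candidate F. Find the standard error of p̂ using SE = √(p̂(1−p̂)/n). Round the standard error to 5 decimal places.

SE = 0.04556

The sample proportion is 20/86 = 0.23256.
p̂(1−p̂) = 0.23256·0.76744 = 0.178476.
Dividing by n and taking the root: √0.002075302 = 0.04556.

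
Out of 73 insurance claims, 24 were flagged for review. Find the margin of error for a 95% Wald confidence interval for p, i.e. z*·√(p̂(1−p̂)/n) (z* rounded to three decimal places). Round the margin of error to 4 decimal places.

p̂ = 24/73 = 0.32877.
SE(p̂) = √(0.32877·0.67123/73) = 0.054982.
z* = 1.960 at the 95% level.
Margin of error = z*·SE = 1.960 × 0.054982 = 0.1078.

ME = 0.1078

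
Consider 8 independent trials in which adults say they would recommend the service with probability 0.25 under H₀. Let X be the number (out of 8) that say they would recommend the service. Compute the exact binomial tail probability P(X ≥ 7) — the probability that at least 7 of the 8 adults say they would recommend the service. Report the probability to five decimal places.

X ~ Binomial(n=8, p=0.25).
P(X ≥ 7) = C(8,7)·0.25^7·0.75^1 + C(8,8)·0.25^8·0.75^0.
= 0.000366 + 0.000015 = 0.00038.

P = 0.00038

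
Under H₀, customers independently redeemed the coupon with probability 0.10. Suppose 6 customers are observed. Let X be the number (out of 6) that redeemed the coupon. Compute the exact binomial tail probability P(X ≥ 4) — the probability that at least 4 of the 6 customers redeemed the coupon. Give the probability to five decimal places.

X ~ Binomial(n=6, p=0.10).
P(X ≥ 4) = C(6,4)·0.10^4·0.90^2 + C(6,5)·0.10^5·0.90^1 + C(6,6)·0.10^6·0.90^0.
= 0.001215 + 0.000054 + 0.000001 = 0.00127.

P = 0.00127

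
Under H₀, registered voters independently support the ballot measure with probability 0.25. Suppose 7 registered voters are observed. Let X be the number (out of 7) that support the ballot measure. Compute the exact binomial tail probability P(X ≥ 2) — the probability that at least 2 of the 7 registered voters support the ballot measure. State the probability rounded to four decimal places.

X is binomial with n = 7 and p = 0.25.
P(X ≥ 2) = Σ_{j=2}^{7} C(7,j)·0.25^j·0.75^{7−j}.
= 0.311462 + 0.173035 + 0.057678 + 0.011536 + 0.001282 + 0.000061 = 0.5551.

P = 0.5551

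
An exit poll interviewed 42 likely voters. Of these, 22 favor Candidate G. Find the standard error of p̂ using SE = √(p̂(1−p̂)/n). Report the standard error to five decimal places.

With x = 22 successes in n = 42, p̂ = 0.52381.
p̂(1−p̂) = 0.249433.
Dividing by n and taking the root: √0.005938881 = 0.07706.

SE = 0.07706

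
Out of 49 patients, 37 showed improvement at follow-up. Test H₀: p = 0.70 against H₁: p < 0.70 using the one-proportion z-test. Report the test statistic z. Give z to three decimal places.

z = 0.842

With x = 37 successes in n = 49, p̂ = 0.75510.
Under H₀, SE = √(p₀(1−p₀)/n) = √(0.70·0.30/49) = √0.004285714 = 0.065465.
Test statistic: z = 0.05510/0.065465 = 0.842.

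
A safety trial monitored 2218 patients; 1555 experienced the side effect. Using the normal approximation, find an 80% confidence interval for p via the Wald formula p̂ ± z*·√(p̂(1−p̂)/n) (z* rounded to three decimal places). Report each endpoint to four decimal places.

p̂ = 1555/2218 = 0.70108.
SE(p̂) = √(0.70108·0.29892/2218) = 0.009720.
For 80% confidence, z* = 1.282.
Margin of error: 1.282 × 0.009720 = 0.01246.
CI: 0.70108 ± 0.01246 = (0.6886, 0.7135).

(0.6886, 0.7135)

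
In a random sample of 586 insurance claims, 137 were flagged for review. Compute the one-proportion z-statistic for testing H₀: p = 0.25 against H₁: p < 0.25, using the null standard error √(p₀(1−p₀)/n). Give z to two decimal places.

Sample proportion p̂ = 137/586 = 0.23379.
Under H₀, SE = √(p₀(1−p₀)/n) = √(0.25·0.75/586) = √0.000319966 = 0.017888.
z = (p̂ − p₀)/SE = (0.23379 − 0.25)/0.017888 = -0.91.

z = -0.91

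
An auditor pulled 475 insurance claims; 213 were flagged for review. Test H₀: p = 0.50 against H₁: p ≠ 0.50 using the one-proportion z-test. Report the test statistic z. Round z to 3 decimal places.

z = -2.248

p̂ = 213/475 = 0.44842.
Under H₀, SE = √(p₀(1−p₀)/n) = √(0.50·0.50/475) = √0.000526316 = 0.022942.
z = (0.44842 − 0.50)/0.022942 = -0.05158/0.022942 = -2.248.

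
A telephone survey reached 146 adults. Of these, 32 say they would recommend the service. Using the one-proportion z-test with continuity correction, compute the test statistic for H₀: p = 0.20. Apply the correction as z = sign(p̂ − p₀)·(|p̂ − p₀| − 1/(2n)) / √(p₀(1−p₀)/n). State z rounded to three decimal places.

With x = 32 successes in n = 146, p̂ = 0.21918. p̂ − p₀ = 0.019178.
Continuity correction 1/(2n) = 1/292 = 0.003425.
Corrected numerator: |0.019178| − 0.003425 = 0.015753.
SE₀ = √(0.20·0.80/146) = 0.033104.
z = (+)0.015753/0.033104 = 0.476.

z = 0.476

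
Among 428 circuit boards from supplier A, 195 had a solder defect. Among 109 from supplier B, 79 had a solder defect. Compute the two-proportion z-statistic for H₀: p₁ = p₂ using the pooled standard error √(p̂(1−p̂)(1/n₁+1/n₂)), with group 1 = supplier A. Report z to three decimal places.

Sample proportions: p̂₁ = 195/428 = 0.45561 and p̂₂ = 79/109 = 0.72477.
Pooled p̂ = (195+79)/(428+109) = 274/537 = 0.51024.
SE = √[p̂(1−p̂)(1/n₁+1/n₂)] = √[0.51024·0.48976·(1/428+1/109)] ≈ 0.053633.
z = -0.26916/0.053633 = -5.019.

z = -5.019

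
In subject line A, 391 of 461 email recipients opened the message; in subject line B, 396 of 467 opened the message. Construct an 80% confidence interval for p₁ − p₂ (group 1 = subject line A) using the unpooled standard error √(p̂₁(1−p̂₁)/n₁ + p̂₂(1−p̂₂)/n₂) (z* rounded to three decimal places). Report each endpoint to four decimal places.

p̂₁ = 391/461 = 0.84816, p̂₂ = 396/467 = 0.84797; p̂₁ − p̂₂ = 0.00019.
Unpooled SE = √(p̂₁(1−p̂₁)/n₁ + p̂₂(1−p̂₂)/n₂) = √(0.000279365 + 0.000276060) = 0.023567.
For 80% confidence, z* = 1.282. Margin = 1.282·0.023567 = 0.03021.
So the interval runs from -0.0300 to 0.0304.

(-0.0300, 0.0304)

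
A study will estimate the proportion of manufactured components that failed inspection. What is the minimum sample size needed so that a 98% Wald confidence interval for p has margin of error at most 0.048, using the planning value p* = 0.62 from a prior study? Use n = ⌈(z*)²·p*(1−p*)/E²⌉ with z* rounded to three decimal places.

n = 554

z* = 2.326 at the 98% level.
p*(1−p*) = 0.2356.
(z*)²·p*(1−p*)/E² = 5.410276·0.2356/0.002304 = 553.238.
⌈553.238⌉ = 554.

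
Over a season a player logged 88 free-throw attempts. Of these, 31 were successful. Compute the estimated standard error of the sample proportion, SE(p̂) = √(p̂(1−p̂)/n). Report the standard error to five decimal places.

p̂ = 31/88 = 0.35227.
p̂(1−p̂) = 0.228176.
SE = √(0.228176/88) = √0.002592909 = 0.05092.

SE = 0.05092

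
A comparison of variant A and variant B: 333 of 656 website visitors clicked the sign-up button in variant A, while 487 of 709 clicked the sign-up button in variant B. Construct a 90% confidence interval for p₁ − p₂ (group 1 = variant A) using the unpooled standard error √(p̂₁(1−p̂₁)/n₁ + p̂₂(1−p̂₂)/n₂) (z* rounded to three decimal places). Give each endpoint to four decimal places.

(-0.2223, -0.1362)

p̂₁ = 333/656 = 0.50762, p̂₂ = 487/709 = 0.68688; p̂₁ − p̂₂ = -0.17926.
Unpooled SE = √(p̂₁(1−p̂₁)/n₁ + p̂₂(1−p̂₂)/n₂) = √(0.000381009 + 0.000303349) = 0.026160.
The 90% critical value is z* = 1.645. Margin = 1.645·0.026160 = 0.04303.
CI: -0.17926 ± 0.04303 = (-0.2223, -0.1362).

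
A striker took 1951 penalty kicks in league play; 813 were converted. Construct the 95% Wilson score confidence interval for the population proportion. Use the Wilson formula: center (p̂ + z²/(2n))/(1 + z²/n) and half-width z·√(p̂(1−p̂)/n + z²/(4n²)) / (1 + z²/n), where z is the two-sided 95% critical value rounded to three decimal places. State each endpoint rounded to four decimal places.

Here p̂ = 813/1951 = 0.41671 and z = 1.960 (z² = 3.841600).
Denominator 1 + z²/n = 1 + 3.841600/1951 = 1.001969.
Center = (0.41671 + 0.000985)/1.001969 = 0.41687.
Radicand: p̂(1−p̂)/n + z²/(4n²) = 0.000124584 + 0.000000252 = 0.000124836.
Half-width = 1.960·√0.000124836/1.001969 = 0.02186.
So the interval runs from 0.3950 to 0.4387.

(0.3950, 0.4387)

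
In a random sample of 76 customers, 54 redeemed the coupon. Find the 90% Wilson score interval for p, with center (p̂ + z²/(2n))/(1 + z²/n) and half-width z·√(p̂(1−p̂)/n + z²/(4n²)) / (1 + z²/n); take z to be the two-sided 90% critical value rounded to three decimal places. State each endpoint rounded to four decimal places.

(0.6189, 0.7877)

Here p̂ = 54/76 = 0.71053 and z = 1.645 (z² = 2.706025).
1 + z²/n = 1.035606.
Adjusted center: (0.71053 + z²/(2n))/1.035606 = 0.70329.
Radicand: p̂(1−p̂)/n + z²/(4n²) = 0.002706298 + 0.000117124 = 0.002823422.
Half-width = 1.645·√0.002823422/1.035606 = 0.08440.
So the interval runs from 0.6189 to 0.7877.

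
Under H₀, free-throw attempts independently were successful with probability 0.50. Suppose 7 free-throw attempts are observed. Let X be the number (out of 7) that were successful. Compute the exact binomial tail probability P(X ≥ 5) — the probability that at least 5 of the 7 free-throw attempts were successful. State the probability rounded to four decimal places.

X ~ Binomial(n=7, p=0.50).
P(X ≥ 5) = C(7,5)·0.50^5·0.50^2 + C(7,6)·0.50^6·0.50^1 + C(7,7)·0.50^7·0.50^0.
= 0.164062 + 0.054688 + 0.007812 = 0.2266.

P = 0.2266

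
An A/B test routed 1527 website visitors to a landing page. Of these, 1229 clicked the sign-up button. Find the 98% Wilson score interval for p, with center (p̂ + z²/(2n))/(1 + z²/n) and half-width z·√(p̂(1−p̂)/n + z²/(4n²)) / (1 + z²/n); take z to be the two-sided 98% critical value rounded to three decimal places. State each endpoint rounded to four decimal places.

Here p̂ = 1229/1527 = 0.80485 and z = 2.326 (z² = 5.410276).
1 + z²/n = 1.003543.
Adjusted center: (0.80485 + z²/(2n))/1.003543 = 0.80377.
Radicand: p̂(1−p̂)/n + z²/(4n²) = 0.000102861 + 0.000000580 = 0.000103441.
Half-width = 2.326·√0.000103441/1.003543 = 0.02357.
Interval: 0.80377 ± 0.02357 → (0.7802, 0.8273).

(0.7802, 0.8273)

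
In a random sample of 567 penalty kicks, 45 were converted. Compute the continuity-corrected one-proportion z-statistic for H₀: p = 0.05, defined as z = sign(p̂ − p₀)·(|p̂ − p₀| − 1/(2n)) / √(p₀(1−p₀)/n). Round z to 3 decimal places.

p̂ = 45/567 = 0.07937. p̂ − p₀ = 0.029365.
Continuity correction 1/(2n) = 1/1134 = 0.000882.
Corrected numerator: |0.029365| − 0.000882 = 0.028483.
SE₀ = √(0.05·0.95/567) = 0.009153.
z = +0.028483/0.009153 = 3.112.

z = 3.112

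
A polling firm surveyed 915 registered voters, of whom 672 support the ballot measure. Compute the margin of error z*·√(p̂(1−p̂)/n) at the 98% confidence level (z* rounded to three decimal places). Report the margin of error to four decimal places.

ME = 0.0340

With x = 672 successes in n = 915, p̂ = 0.73443.
SE = √(p̂(1−p̂)/n) = √(0.195044/915) = 0.014600.
For 98% confidence, z* = 2.326.
Margin of error = z*·SE = 2.326 × 0.014600 = 0.0340.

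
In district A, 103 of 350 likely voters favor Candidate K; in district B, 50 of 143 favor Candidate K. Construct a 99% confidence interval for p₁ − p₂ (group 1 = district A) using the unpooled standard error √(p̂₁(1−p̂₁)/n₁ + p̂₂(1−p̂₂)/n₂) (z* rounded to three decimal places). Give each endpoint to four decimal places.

(-0.1757, 0.0650)

p̂₁ = 0.29429, p̂₂ = 0.34965, so the observed difference is -0.05536.
Unpooled SE = √(p̂₁(1−p̂₁)/n₁ + p̂₂(1−p̂₂)/n₂) = √(0.000593376 + 0.001590175) = 0.046728.
The 99% critical value is z* = 2.576. Margin = 2.576·0.046728 = 0.12037.
CI: -0.05536 ± 0.12037 = (-0.1757, 0.0650).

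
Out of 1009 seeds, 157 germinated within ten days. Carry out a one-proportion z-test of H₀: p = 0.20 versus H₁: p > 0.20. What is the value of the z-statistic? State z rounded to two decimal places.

z = -3.53

The sample proportion is 157/1009 = 0.15560.
Null standard error: √(0.20·0.80/1009) = √0.000158573 = 0.012593.
z = (p̂ − p₀)/SE = (0.15560 − 0.20)/0.012593 = -3.53.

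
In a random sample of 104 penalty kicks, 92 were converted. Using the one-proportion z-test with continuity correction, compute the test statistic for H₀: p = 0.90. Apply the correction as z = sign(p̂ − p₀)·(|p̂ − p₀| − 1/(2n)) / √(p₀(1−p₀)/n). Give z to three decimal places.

The sample proportion is 92/104 = 0.88462. p̂ − p₀ = -0.015385.
Continuity correction 1/(2n) = 1/208 = 0.004808.
Corrected numerator: |-0.015385| − 0.004808 = 0.010577.
Null standard error: √(0.90·0.10/104) = √0.000865385 = 0.029417.
z = −0.010577/0.029417 = -0.360.

z = -0.360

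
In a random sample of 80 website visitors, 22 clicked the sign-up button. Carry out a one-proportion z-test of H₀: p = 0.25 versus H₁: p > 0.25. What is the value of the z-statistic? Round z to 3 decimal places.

z = 0.516

The sample proportion is 22/80 = 0.27500.
Null standard error: √(0.25·0.75/80) = √0.002343750 = 0.048412.
Test statistic: z = 0.02500/0.048412 = 0.516.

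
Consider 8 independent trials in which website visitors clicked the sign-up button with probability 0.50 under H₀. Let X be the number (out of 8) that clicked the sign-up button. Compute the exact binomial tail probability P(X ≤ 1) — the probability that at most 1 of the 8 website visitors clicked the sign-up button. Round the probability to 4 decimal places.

X ~ Binomial(n=8, p=0.50).
P(X ≤ 1) = C(8,0)·0.50^0·0.50^8 + C(8,1)·0.50^1·0.50^7.
= 0.003906 + 0.031250 = 0.0352.

P = 0.0352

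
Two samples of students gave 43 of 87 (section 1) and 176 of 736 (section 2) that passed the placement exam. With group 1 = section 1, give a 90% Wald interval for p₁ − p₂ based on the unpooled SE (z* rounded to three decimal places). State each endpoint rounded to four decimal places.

p̂₁ = 43/87 = 0.49425, p̂₂ = 176/736 = 0.23913; p̂₁ − p̂₂ = 0.25512.
SE = √(0.002873184 + 0.000247211) = √0.003120395 = 0.055860.
The 90% critical value is z* = 1.645. Margin of error = 0.09189.
Interval: 0.25512 ± 0.09189 → (0.1632, 0.3470).

(0.1632, 0.3470)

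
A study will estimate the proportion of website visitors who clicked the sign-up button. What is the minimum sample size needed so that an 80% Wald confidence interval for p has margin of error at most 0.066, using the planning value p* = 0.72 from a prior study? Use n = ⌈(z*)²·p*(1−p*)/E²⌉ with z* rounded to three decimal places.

n = 77

For 80% confidence, z* = 1.282.
p*(1−p*) = 0.72·0.28 = 0.2016.
Required n before rounding: 1.643524 × 0.2016 / 0.066² = 76.064.
⌈76.064⌉ = 77.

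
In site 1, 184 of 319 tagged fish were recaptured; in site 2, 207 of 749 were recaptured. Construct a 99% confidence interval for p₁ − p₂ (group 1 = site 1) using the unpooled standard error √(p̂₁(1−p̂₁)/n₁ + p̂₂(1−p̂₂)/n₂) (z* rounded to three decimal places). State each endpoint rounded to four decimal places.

p̂₁ = 184/319 = 0.57680, p̂₂ = 207/749 = 0.27637; p̂₁ − p̂₂ = 0.30043.
Unpooled SE = √(p̂₁(1−p̂₁)/n₁ + p̂₂(1−p̂₂)/n₂) = √(0.000765208 + 0.000267008) = 0.032128.
For 99% confidence, z* = 2.576. Margin = 2.576·0.032128 = 0.08276.
CI: 0.30043 ± 0.08276 = (0.2177, 0.3832).

(0.2177, 0.3832)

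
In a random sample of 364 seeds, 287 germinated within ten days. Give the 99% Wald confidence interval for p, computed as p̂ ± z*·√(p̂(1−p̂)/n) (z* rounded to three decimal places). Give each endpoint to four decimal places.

(0.7333, 0.8436)

p̂ = 287/364 = 0.78846.
SE = √(p̂(1−p̂)/n) = √(0.166790/364) = 0.021406.
z* = 2.576 at the 99% level.
Margin of error: 2.576 × 0.021406 = 0.05514.
So the interval runs from 0.7333 to 0.8436.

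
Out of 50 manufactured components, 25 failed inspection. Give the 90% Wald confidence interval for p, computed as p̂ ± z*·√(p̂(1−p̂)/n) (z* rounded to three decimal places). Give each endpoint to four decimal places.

(0.3837, 0.6163)

The sample proportion is 25/50 = 0.50000.
SE(p̂) = √(0.50000·0.50000/50) = 0.070711.
z* = 1.645 at the 90% level.
Margin of error: 1.645 × 0.070711 = 0.11632.
Interval: 0.50000 ± 0.11632 → (0.3837, 0.6163).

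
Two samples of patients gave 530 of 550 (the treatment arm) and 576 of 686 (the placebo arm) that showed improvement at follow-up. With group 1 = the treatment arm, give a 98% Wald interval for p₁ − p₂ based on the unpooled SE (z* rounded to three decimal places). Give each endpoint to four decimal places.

p̂₁ = 0.96364, p̂₂ = 0.83965, so the observed difference is 0.12399.
Unpooled SE = √(p̂₁(1−p̂₁)/n₁ + p̂₂(1−p̂₂)/n₂) = √(0.000063711 + 0.000196265) = 0.016124.
The 98% critical value is z* = 2.326. Margin = 2.326·0.016124 = 0.03750.
CI: 0.12399 ± 0.03750 = (0.0865, 0.1615).

(0.0865, 0.1615)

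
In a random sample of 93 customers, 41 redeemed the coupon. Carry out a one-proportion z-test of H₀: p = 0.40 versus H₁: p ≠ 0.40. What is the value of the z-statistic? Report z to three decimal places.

With x = 41 successes in n = 93, p̂ = 0.44086.
Under H₀, SE = √(p₀(1−p₀)/n) = √(0.40·0.60/93) = √0.002580645 = 0.050800.
z = (p̂ − p₀)/SE = (0.44086 − 0.40)/0.050800 = 0.804.

z = 0.804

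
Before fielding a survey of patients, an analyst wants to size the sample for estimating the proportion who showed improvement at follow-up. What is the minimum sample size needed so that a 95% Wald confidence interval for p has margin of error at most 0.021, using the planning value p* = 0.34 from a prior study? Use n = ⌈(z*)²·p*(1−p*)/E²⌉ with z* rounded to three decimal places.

n = 1955

The 95% critical value is z* = 1.960.
p*(1−p*) = 0.34·0.66 = 0.2244.
(z*)²·p*(1−p*)/E² = 3.841600·0.2244/0.000441 = 1954.773.
⌈1954.773⌉ = 1955.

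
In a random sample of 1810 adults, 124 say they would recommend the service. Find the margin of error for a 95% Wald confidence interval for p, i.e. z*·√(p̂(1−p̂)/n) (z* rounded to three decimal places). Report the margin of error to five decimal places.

ME = 0.01164

The sample proportion is 124/1810 = 0.06851.
SE(p̂) = √(0.06851·0.93149/1810) = 0.005938.
For 95% confidence, z* = 1.960.
ME = 1.960·0.005938 = 0.01164.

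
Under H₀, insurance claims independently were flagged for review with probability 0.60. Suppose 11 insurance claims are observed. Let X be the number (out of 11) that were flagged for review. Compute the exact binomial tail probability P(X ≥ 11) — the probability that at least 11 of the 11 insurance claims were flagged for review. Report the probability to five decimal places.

P = 0.00363

X is binomial with n = 11 and p = 0.60.
P(X ≥ 11) = C(11,11)·0.60^11·0.40^0.
= 0.003628 = 0.00363.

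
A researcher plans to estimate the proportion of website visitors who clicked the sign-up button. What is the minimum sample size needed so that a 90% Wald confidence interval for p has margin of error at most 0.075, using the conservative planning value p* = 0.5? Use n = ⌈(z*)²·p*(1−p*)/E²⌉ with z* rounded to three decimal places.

n = 121

The 90% critical value is z* = 1.645.
p*(1−p*) = 0.2500.
(z*)²·p*(1−p*)/E² = 2.706025·0.2500/0.005625 = 120.268.
Rounding up, n = 121.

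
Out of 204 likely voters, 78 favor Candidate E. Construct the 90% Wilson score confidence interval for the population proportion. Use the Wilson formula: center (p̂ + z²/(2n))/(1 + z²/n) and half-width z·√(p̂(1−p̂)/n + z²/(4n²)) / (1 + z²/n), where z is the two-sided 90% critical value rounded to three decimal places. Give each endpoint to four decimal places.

Here p̂ = 78/204 = 0.38235 and z = 1.645 (z² = 2.706025).
1 + z²/n = 1.013265.
Adjusted center: (0.38235 + z²/(2n))/1.013265 = 0.38389.
Radicand: p̂(1−p̂)/n + z²/(4n²) = 0.001157643 + 0.000016256 = 0.001173899.
Half-width = z·√(radicand)/denom = 1.645·0.034262/1.013265 = 0.05562.
CI: 0.38389 ± 0.05562 = (0.3283, 0.4395).

(0.3283, 0.4395)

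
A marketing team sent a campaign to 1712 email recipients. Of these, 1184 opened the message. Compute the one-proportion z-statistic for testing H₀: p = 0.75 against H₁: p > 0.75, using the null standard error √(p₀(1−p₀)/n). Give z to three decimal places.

With x = 1184 successes in n = 1712, p̂ = 0.69159.
Under H₀, SE = √(p₀(1−p₀)/n) = √(0.75·0.25/1712) = √0.000109521 = 0.010465.
z = (p̂ − p₀)/SE = (0.69159 − 0.75)/0.010465 = -5.581.

z = -5.581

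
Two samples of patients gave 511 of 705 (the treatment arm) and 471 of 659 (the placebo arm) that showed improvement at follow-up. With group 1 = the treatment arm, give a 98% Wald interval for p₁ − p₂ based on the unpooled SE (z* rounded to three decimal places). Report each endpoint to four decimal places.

(-0.0465, 0.0667)

p̂₁ = 0.72482, p̂₂ = 0.71472, so the observed difference is 0.01010.
Unpooled SE = √(p̂₁(1−p̂₁)/n₁ + p̂₂(1−p̂₂)/n₂) = √(0.000282915 + 0.000309402) = 0.024338.
z* = 2.326 at the 98% level. Margin = 2.326·0.024338 = 0.05661.
CI: 0.01010 ± 0.05661 = (-0.0465, 0.0667).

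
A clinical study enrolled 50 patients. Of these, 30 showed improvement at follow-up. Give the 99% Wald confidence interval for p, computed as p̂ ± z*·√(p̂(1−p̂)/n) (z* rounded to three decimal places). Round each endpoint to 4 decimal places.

(0.4215, 0.7785)

Sample proportion p̂ = 30/50 = 0.60000.
SE(p̂) = √(0.60000·0.40000/50) = 0.069282.
For 99% confidence, z* = 2.576.
Margin of error: 2.576 × 0.069282 = 0.17847.
So the interval runs from 0.4215 to 0.7785.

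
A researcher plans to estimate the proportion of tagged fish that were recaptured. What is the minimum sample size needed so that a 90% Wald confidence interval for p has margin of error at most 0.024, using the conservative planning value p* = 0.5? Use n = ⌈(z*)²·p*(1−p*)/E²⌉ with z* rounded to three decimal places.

For 90% confidence, z* = 1.645.
p*(1−p*) = 0.2500.
(z*)²·p*(1−p*)/E² = 2.706025·0.2500/0.000576 = 1174.490.
Rounding up, n = 1175.

n = 1175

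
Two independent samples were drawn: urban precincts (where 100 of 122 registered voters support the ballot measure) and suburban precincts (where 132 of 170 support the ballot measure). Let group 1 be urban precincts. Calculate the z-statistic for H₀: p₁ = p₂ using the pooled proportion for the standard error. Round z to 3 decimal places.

p̂₁ = 100/122 = 0.81967, p̂₂ = 132/170 = 0.77647.
Pooling: p̂ = 232/292 = 0.79452.
SE = √[p̂(1−p̂)(1/n₁+1/n₂)] = √[0.79452·0.20548·(1/122+1/170)] ≈ 0.047943.
z = 0.04320/0.047943 = 0.901.

z = 0.901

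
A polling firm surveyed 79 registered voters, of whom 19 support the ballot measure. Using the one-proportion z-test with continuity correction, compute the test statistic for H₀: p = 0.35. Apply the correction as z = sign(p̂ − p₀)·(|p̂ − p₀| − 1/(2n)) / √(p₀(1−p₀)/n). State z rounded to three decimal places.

z = -1.922

p̂ = 19/79 = 0.24051. p̂ − p₀ = -0.109494.
1/(2n) = 0.006329.
Corrected numerator: |-0.109494| − 0.006329 = 0.103165.
SE₀ = √(0.35·0.65/79) = 0.053663.
z = (−)0.103165/0.053663 = -1.922.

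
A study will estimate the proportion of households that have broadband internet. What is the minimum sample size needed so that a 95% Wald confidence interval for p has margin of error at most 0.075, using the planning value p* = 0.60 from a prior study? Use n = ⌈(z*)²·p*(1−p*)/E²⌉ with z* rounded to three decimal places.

For 95% confidence, z* = 1.960.
p*(1−p*) = 0.60·0.40 = 0.2400.
(z*)²·p*(1−p*)/E² = 3.841600·0.2400/0.005625 = 163.908.
Rounding up, n = 164.

n = 164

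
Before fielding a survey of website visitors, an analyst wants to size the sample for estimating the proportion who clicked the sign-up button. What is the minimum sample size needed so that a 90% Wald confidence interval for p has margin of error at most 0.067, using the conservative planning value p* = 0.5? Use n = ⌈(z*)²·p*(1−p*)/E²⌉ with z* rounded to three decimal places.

n = 151

The 90% critical value is z* = 1.645.
p*(1−p*) = 0.2500.
(z*)²·p*(1−p*)/E² = 2.706025·0.2500/0.004489 = 150.703.
Rounding up, n = 151.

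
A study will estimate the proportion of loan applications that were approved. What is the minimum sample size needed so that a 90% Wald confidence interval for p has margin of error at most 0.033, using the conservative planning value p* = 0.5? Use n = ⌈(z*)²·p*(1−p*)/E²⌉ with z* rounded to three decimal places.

The 90% critical value is z* = 1.645.
p*(1−p*) = 0.2500.
(z*)²·p*(1−p*)/E² = 2.706025·0.2500/0.001089 = 621.218.
⌈621.218⌉ = 622.

n = 622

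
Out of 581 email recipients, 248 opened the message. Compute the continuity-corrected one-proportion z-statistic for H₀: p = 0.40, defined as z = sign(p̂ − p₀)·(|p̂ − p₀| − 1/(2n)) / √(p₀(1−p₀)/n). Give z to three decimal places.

Sample proportion p̂ = 248/581 = 0.42685. p̂ − p₀ = 0.026850.
Continuity correction 1/(2n) = 1/1162 = 0.000861.
Corrected numerator: |0.026850| − 0.000861 = 0.025989.
Under H₀, SE = √(p₀(1−p₀)/n) = √(0.40·0.60/581) = √0.000413081 = 0.020324.
z = (+)0.025989/0.020324 = 1.279.

z = 1.279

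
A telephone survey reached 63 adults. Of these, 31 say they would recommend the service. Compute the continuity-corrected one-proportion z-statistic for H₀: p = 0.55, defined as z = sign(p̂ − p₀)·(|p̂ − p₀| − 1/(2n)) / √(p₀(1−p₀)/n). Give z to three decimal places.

z = -0.798

With x = 31 successes in n = 63, p̂ = 0.49206. p̂ − p₀ = -0.057937.
1/(2n) = 0.007937.
Corrected numerator: |-0.057937| − 0.007937 = 0.050000.
SE₀ = √(0.55·0.45/63) = 0.062678.
z = −0.050000/0.062678 = -0.798.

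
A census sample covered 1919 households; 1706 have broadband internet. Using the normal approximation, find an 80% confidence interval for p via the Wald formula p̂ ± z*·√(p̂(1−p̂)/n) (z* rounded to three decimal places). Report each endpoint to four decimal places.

(0.8798, 0.8982)

Sample proportion p̂ = 1706/1919 = 0.88900.
SE(p̂) = √(0.88900·0.11100/1919) = 0.007171.
For 80% confidence, z* = 1.282.
Margin of error: 1.282 × 0.007171 = 0.00919.
CI: 0.88900 ± 0.00919 = (0.8798, 0.8982).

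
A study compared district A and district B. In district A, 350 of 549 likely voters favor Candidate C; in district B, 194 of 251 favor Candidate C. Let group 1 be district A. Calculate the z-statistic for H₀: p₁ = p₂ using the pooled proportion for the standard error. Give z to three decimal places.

Sample proportions: p̂₁ = 350/549 = 0.63752 and p̂₂ = 194/251 = 0.77291.
Pooled p̂ = (350+194)/(549+251) = 544/800 = 0.68000.
SE = √[p̂(1−p̂)(1/n₁+1/n₂)] = √[0.68000·0.32000·(1/549+1/251)] ≈ 0.035543.
z = -0.13539/0.035543 = -3.809.

z = -3.809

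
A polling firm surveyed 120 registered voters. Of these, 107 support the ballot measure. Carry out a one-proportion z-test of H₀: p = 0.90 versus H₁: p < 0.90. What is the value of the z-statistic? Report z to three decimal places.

z = -0.304

Sample proportion p̂ = 107/120 = 0.89167.
SE₀ = √(0.90·0.10/120) = 0.027386.
z = (0.89167 − 0.90)/0.027386 = -0.00833/0.027386 = -0.304.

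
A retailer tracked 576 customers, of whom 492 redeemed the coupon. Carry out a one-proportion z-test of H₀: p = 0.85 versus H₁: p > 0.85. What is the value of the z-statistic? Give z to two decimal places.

z = 0.28

p̂ = 492/576 = 0.85417.
SE₀ = √(0.85·0.15/576) = 0.014878.
Test statistic: z = 0.00417/0.014878 = 0.28.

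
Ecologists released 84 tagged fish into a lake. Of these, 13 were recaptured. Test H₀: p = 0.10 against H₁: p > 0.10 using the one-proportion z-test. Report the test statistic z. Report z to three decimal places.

z = 1.673

p̂ = 13/84 = 0.15476.
Null standard error: √(0.10·0.90/84) = √0.001071429 = 0.032733.
z = (0.15476 − 0.10)/0.032733 = 0.05476/0.032733 = 1.673.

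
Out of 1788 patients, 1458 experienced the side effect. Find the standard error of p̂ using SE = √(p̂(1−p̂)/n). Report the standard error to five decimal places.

SE = 0.00917

Sample proportion p̂ = 1458/1788 = 0.81544.
p̂(1−p̂) = 0.150498.
Dividing by n and taking the root: √0.000084171 = 0.00917.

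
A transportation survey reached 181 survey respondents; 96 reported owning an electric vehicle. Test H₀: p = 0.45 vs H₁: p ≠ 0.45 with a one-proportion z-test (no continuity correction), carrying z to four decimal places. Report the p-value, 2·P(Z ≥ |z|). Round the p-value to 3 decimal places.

p-value = 0.030

p̂ = 96/181 = 0.53039.
Null standard error: √(0.45·0.55/181) = √0.001367403 = 0.036978.
z = (p̂ − p₀)/SE = (96/181 − 0.45)/0.036978 ≈ 2.1739.
From the standard normal, 2·P(Z ≥ |z|) = 0.030.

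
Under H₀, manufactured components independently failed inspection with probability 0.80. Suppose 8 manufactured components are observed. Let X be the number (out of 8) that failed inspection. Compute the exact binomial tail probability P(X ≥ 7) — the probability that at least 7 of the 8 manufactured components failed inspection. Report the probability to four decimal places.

P = 0.5033

X is binomial with n = 8 and p = 0.80.
P(X ≥ 7) = C(8,7)·0.80^7·0.20^1 + C(8,8)·0.80^8·0.20^0.
= 0.335544 + 0.167772 = 0.5033.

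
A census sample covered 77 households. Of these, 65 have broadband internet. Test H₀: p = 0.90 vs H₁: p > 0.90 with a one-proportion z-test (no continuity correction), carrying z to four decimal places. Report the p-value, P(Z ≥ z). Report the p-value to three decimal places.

p-value = 0.949

The sample proportion is 65/77 = 0.84416.
SE₀ = √(0.90·0.10/77) = 0.034188.
z = (p̂ − p₀)/SE = (65/77 − 0.90)/0.034188 ≈ -1.6334.
p-value = P(Z ≥ z) with z = -1.6334 → 0.949.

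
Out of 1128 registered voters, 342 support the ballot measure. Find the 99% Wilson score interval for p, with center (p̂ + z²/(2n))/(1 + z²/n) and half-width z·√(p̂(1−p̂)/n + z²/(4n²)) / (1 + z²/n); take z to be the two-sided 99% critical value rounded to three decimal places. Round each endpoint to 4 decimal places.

Here p̂ = 342/1128 = 0.30319 and z = 2.576 (z² = 6.635776).
Denominator 1 + z²/n = 1 + 6.635776/1128 = 1.005883.
Center = (0.30319 + 0.002941)/1.005883 = 0.30434.
Radicand: p̂(1−p̂)/n + z²/(4n²) = 0.000187293 + 0.000001304 = 0.000188597.
Half-width = z·√(radicand)/denom = 2.576·0.013733/1.005883 = 0.03517.
So the interval runs from 0.2692 to 0.3395.

(0.2692, 0.3395)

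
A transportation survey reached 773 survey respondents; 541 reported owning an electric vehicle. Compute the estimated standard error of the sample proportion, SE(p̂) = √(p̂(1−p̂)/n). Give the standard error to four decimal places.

SE = 0.0165

Sample proportion p̂ = 541/773 = 0.69987.
p̂(1−p̂) = 0.69987·0.30013 = 0.210052.
SE = √(0.210052/773) = √0.000271736 = 0.0165.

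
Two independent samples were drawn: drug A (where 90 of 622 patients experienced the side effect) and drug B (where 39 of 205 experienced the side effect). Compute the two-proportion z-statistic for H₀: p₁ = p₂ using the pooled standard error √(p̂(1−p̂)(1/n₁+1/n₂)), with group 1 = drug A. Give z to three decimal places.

p̂₁ = 90/622 = 0.14469, p̂₂ = 39/205 = 0.19024.
Pooling: p̂ = 129/827 = 0.15599.
Pooled SE = √[0.1316540·0.00648577] ≈ 0.029221.
z = (p̂₁ − p̂₂)/SE = (0.14469 − 0.19024)/0.029221 = -0.04555/0.029221 = -1.559.

z = -1.559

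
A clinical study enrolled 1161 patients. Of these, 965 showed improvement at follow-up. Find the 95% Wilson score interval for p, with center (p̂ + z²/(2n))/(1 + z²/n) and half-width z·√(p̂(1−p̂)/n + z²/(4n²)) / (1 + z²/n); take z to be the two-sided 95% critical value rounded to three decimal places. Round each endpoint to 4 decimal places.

p̂ = 965/1161 = 0.83118; z = 1.960, so z² = 3.841600.
1 + z²/n = 1.003309.
Center = (0.83118 + 0.001654)/1.003309 = 0.83009.
Radicand: p̂(1−p̂)/n + z²/(4n²) = 0.000120861 + 0.000000713 = 0.000121574.
Half-width = z·√(radicand)/denom = 1.960·0.011026/1.003309 = 0.02154.
CI: 0.83009 ± 0.02154 = (0.8085, 0.8516).

(0.8085, 0.8516)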